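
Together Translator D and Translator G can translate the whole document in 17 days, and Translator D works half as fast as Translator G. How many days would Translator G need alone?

Let Translator G's rate be r; then Translator D's rate is (1/2)r, so together (1/2 + 1)r = (3/2)r = 1/17.
Thus r = 2/51 per day.
Translator G alone: 51/2 days; Translator D alone: 51 days.

51/2 days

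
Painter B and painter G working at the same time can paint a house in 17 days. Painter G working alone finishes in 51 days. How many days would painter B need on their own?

51/2 days

Combined rate is 1/17 per day.
Known contribution: 1/51 per day.
So painter B's rate is 1/17 − 1/51 = 2/51, meaning 51/2 days alone.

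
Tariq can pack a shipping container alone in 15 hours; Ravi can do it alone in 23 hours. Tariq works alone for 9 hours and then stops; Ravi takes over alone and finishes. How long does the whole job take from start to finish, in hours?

91/5 hours

In 9 hours Tariq does 9/15 = 3/5 of the job, leaving 2/5.
Ravi works at 1/23 per hour, so finishing takes 2/5 ÷ 1/23 = 46/5 hours.
Total time = 9 + 46/5 = 91/5 hours.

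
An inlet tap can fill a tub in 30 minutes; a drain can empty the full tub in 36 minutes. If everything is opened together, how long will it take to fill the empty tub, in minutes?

180 minutes

Net rate = 1/30 − 1/36 = (6 − 5)/180 = 1/180 per minute.
Filling time = 1 ÷ (1/180) = 180 minutes.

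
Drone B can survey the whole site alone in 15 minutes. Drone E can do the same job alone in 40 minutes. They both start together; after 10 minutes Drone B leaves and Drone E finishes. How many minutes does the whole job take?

In the first 10 minutes the combined rate is 11/120, so 11/12 of the job is done, leaving 1/12.
After Drone B leaves the rate is 1/40 per minute; the remaining 1/12 takes 10/3 minutes.
Total = 10 + 10/3 = 40/3 minutes.

40/3 minutes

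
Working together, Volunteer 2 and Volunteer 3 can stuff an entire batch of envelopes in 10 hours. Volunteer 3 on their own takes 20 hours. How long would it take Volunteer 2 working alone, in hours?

20 hours

Combined rate is 1/10 per hour.
Known contribution: 1/20 per hour.
So Volunteer 2's rate is 1/10 − 1/20 = 1/20, meaning 20 hours alone.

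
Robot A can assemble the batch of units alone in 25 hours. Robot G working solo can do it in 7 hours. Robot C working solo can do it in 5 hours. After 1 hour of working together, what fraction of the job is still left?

108/175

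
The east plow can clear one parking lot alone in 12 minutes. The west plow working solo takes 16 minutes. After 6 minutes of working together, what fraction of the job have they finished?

7/8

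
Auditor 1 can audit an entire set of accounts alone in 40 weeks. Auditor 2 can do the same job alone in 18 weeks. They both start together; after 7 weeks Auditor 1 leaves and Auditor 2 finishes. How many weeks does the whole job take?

297/20 weeks

In the first 7 weeks the combined rate is 29/360, so 203/360 of the job is done, leaving 157/360.
After Auditor 1 leaves the rate is 1/18 per week; the remaining 157/360 takes 157/20 weeks.
Total = 7 + 157/20 = 297/20 weeks.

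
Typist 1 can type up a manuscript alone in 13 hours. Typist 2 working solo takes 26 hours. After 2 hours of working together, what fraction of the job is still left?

10/13

Combined rate: 1/13 + 1/26 = (2 + 1)/26 = 3/26 per hour.
In 2 hours they complete 2·3/26 = 3/13 of the job.
So 10/13 remains.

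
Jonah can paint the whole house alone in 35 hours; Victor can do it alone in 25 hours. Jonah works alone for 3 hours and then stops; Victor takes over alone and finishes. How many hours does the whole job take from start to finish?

181/7 hours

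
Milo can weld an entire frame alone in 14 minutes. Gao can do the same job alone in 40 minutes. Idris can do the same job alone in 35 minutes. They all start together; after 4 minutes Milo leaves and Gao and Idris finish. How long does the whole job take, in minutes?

In the first 4 minutes the combined rate is 1/8, so 1/2 of the job is done, leaving 1/2.
After Milo leaves the rate is 3/56 per minute; the remaining 1/2 takes 28/3 minutes.
Total = 4 + 28/3 = 40/3 minutes.

40/3 minutes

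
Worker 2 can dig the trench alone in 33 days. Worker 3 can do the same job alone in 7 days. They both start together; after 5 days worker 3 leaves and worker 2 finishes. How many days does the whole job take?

In the first 5 days the combined rate is 40/231, so 200/231 of the job is done, leaving 31/231.
After worker 3 leaves the rate is 1/33 per day; the remaining 31/231 takes 31/7 days.
Total = 5 + 31/7 = 66/7 days.

66/7 days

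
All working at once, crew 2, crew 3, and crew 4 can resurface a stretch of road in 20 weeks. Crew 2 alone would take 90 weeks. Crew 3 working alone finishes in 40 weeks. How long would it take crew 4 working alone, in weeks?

72 weeks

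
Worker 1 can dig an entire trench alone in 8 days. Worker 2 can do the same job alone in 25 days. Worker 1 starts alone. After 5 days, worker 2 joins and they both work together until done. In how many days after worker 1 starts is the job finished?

In the first 5 days worker 1 alone does 5/8 of the job, leaving 3/8.
Once everyone is working, combined rate: 1/8 + 1/25 = (25 + 8)/200 = 33/200 per day.
Remaining 3/8 at 33/200 per day takes 25/11 days.
Total from the start = 5 + 25/11 = 80/11 days.

80/11 days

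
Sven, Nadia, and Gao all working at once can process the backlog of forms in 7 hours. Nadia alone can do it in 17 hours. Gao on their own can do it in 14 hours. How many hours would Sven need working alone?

Combined rate is 1/7 per hour.
Known contribution: 1/17 + 1/14 = (14 + 17)/238 = 31/238 per hour.
So Sven's rate is 1/7 − 31/238 = 3/238, meaning 238/3 hours alone.

238/3 hours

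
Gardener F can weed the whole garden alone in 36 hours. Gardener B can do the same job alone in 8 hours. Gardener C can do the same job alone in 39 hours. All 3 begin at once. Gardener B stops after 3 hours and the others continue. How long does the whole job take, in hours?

In the first 3 hours the combined rate is 167/936, so 167/312 of the job is done, leaving 145/312.
After Gardener B leaves the rate is 25/468 per hour; the remaining 145/312 takes 87/10 hours.
Total = 3 + 87/10 = 117/10 hours.

117/10 hours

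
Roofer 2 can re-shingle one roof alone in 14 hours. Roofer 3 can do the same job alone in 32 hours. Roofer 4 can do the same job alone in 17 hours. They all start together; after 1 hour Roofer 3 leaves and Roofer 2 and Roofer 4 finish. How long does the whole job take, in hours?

In the first 1 hour the combined rate is 615/3808, so 615/3808 of the job is done, leaving 3193/3808.
After Roofer 3 leaves the rate is 31/238 per hour; the remaining 3193/3808 takes 103/16 hours.
Total = 1 + 103/16 = 119/16 hours.

119/16 hours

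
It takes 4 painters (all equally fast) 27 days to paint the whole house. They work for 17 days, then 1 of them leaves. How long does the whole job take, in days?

91/3 days

One painter does 1/108 of the job per day.
After 17 days with 4 painters, 17/27 is done (10/27 left).
With 3 painters the rate is 3/108 = 1/36, so the rest takes 10/27 ÷ 1/36 = 40/3 days.
Total = 17 + 40/3 = 91/3 days.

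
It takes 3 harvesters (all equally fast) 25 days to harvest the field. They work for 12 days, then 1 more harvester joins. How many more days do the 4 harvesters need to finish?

One harvester does 1/75 of the job per day.
After 12 days with 3 harvesters, 12/25 is done (13/25 left).
With 4 harvesters the rate is 4/75, so the rest takes 13/25 ÷ 4/75 = 39/4 days.

39/4 days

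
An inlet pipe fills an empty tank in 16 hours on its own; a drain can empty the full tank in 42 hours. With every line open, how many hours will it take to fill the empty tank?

336/13 hours

Net rate = 1/16 − 1/42 = (21 − 8)/336 = 13/336 per hour.
Filling time = 1 ÷ (13/336) = 336/13 hours.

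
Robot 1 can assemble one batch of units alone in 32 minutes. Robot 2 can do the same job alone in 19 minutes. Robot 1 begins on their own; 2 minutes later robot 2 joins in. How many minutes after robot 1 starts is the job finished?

In the first 2 minutes robot 1 alone does 2/32 = 1/16 of the job, leaving 15/16.
Once everyone is working, combined rate: 1/32 + 1/19 = (19 + 32)/608 = 51/608 per minute.
Remaining 15/16 at 51/608 per minute takes 190/17 minutes.
Total from the start = 2 + 190/17 = 224/17 minutes.

224/17 minutes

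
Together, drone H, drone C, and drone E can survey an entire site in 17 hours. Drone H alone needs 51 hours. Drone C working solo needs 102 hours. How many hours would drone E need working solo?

34 hours

Combined rate is 1/17 per hour.
Known contribution: 1/51 + 1/102 = (2 + 1)/102 = 3/102 = 1/34 per hour.
So drone E's rate is 1/17 − 1/34 = 1/34, meaning 34 hours alone.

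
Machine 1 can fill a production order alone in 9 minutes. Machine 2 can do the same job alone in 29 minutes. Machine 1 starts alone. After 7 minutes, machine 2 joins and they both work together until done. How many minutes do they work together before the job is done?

29/19 minutes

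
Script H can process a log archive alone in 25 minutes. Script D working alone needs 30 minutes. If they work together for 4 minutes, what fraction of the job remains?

53/75

Combined rate: 1/25 + 1/30 = (6 + 5)/150 = 11/150 per minute.
In 4 minutes they complete 4·11/150 = 22/75 of the job.
So 53/75 remains.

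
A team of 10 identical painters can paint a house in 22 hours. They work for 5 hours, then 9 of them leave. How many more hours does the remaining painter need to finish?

170 hours

One painter does 1/220 of the job per hour.
After 5 hours with 10 painters, 5/22 is done (17/22 left).
With 1 painter the rate is 1/220, so the rest takes 17/22 ÷ 1/220 = 170 hours.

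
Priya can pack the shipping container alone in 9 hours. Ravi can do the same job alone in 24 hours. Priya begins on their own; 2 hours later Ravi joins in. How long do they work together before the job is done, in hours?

In the first 2 hours Priya alone does 2/9 of the job, leaving 7/9.
Once everyone is working, combined rate: 1/9 + 1/24 = (8 + 3)/72 = 11/72 per hour.
Remaining 7/9 at 11/72 per hour takes 56/11 hours.

56/11 hours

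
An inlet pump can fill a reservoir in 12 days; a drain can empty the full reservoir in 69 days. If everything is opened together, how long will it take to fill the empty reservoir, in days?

276/19 days

Net rate = 1/12 − 1/69 = (23 − 4)/276 = 19/276 per day.
Filling time = 1 ÷ (19/276) = 276/19 days.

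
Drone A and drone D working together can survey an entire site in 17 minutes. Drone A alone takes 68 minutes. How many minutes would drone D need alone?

68/3 minutes

Combined rate is 1/17 per minute.
Known contribution: 1/68 per minute.
So drone D's rate is 1/17 − 1/68 = 3/68, meaning 68/3 minutes alone.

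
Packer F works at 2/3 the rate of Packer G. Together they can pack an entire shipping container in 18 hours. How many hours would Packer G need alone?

30 hours

Let Packer G's rate be r; then Packer F's rate is (2/3)r, so together (2/3 + 1)r = (5/3)r = 1/18.
Thus r = 1/30 per hour.
Packer G alone: 30 hours; Packer F alone: 45 hours.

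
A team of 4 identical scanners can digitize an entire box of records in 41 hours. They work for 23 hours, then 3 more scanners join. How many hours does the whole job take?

233/7 hours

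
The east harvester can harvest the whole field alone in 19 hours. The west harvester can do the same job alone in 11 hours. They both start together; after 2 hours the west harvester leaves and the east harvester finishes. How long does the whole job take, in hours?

171/11 hours

In the first 2 hours the combined rate is 30/209, so 60/209 of the job is done, leaving 149/209.
After the west harvester leaves the rate is 1/19 per hour; the remaining 149/209 takes 149/11 hours.
Total = 2 + 149/11 = 171/11 hours.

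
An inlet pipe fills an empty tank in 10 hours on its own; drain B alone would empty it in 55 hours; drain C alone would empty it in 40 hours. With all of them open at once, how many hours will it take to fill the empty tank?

88/5 hours

Net rate = 1/10 − 1/55 − 1/40 = (44 − 8 − 11)/440 = 25/440 = 5/88 per hour.
Filling time = 1 ÷ (5/88) = 88/5 hours.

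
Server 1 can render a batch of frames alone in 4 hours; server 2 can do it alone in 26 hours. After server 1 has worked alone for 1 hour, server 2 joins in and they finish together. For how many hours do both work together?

13/5 hours

In 1 hour server 1 does 1/4 of the job, leaving 3/4.
Server 1 and server 2 together work at 15/52 per hour, so finishing takes 3/4 ÷ 15/52 = 13/5 hours.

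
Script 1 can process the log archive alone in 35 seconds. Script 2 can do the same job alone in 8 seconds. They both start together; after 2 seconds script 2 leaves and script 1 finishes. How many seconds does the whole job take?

105/4 seconds

In the first 2 seconds the combined rate is 43/280, so 43/140 of the job is done, leaving 97/140.
After script 2 leaves the rate is 1/35 per second; the remaining 97/140 takes 97/4 seconds.
Total = 2 + 97/4 = 105/4 seconds.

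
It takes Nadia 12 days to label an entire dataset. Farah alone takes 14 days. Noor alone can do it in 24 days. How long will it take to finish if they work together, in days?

Combined rate: 1/12 + 1/14 + 1/24 = (14 + 12 + 7)/168 = 33/168 = 11/56 per day.
Time = 1 ÷ (11/56) = 56/11 days.

56/11 days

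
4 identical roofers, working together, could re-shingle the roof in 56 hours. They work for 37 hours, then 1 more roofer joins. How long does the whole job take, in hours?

261/5 hours

One roofer does 1/224 of the job per hour.
After 37 hours with 4 roofers, 37/56 is done (19/56 left).
With 5 roofers the rate is 5/224, so the rest takes 19/56 ÷ 5/224 = 76/5 hours.
Total = 37 + 76/5 = 261/5 hours.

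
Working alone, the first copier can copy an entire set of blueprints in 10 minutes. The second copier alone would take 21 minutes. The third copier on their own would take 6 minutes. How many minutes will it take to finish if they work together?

Combined rate: 1/10 + 1/21 + 1/6 = (21 + 10 + 35)/210 = 66/210 = 11/35 per minute.
Time = 1 ÷ (11/35) = 35/11 minutes.

35/11 minutes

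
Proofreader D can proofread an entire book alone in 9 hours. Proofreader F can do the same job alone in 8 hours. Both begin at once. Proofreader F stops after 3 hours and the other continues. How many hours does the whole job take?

In the first 3 hours the combined rate is 17/72, so 17/24 of the job is done, leaving 7/24.
After proofreader F leaves the rate is 1/9 per hour; the remaining 7/24 takes 21/8 hours.
Total = 3 + 21/8 = 45/8 hours.

45/8 hours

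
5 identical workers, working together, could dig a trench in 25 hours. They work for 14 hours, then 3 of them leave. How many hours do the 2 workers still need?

55/2 hours

One worker does 1/125 of the job per hour.
After 14 hours with 5 workers, 14/25 is done (11/25 left).
With 2 workers the rate is 2/125, so the rest takes 11/25 ÷ 2/125 = 55/2 hours.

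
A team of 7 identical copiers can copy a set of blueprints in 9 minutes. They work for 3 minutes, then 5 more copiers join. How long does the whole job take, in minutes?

13/2 minutes

One copier does 1/63 of the job per minute.
After 3 minutes with 7 copiers, 1/3 is done (2/3 left).
With 12 copiers the rate is 12/63 = 4/21, so the rest takes 2/3 ÷ 4/21 = 7/2 minutes.
Total = 3 + 7/2 = 13/2 minutes.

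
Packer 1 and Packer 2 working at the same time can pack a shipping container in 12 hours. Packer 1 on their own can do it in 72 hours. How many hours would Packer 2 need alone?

72/5 hours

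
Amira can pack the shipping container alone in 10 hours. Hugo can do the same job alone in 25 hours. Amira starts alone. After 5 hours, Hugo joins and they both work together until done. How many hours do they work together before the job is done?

In the first 5 hours Amira alone does 5/10 = 1/2 of the job, leaving 1/2.
Once everyone is working, combined rate: 1/10 + 1/25 = (5 + 2)/50 = 7/50 per hour.
Remaining 1/2 at 7/50 per hour takes 25/7 hours.

25/7 hours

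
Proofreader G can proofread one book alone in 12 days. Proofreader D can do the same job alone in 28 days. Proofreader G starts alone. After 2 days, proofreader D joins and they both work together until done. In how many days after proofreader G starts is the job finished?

9 days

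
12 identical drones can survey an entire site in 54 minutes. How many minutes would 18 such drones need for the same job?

Total work is 12·54 = 648 drone-minutes.
With 18 drones: 648/18 = 36 minutes.

36 minutes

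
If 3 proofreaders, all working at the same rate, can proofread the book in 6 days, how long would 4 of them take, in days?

9/2 days

Total work is 3·6 = 18 proofreader-days.
With 4 proofreaders: 18/4 = 9/2 days.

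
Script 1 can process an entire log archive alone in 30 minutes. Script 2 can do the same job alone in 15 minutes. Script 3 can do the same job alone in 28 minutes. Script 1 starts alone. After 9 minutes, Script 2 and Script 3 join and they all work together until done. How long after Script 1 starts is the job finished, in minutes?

In the first 9 minutes Script 1 alone does 9/30 = 3/10 of the job, leaving 7/10.
Once everyone is working, combined rate: 1/30 + 1/15 + 1/28 = (14 + 28 + 15)/420 = 57/420 = 19/140 per minute.
Remaining 7/10 at 19/140 per minute takes 98/19 minutes.
Total from the start = 9 + 98/19 = 269/19 minutes.

269/19 minutes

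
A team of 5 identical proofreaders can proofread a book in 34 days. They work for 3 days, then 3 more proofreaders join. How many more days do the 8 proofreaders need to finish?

155/8 days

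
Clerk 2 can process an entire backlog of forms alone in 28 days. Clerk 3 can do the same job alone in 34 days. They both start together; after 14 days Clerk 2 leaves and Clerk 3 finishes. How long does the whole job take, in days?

17 days

In the first 14 days the combined rate is 31/476, so 31/34 of the job is done, leaving 3/34.
After Clerk 2 leaves the rate is 1/34 per day; the remaining 3/34 takes 3 days.
Total = 14 + 3 = 17 days.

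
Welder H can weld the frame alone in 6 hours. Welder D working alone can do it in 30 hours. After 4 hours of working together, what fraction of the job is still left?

1/5

Combined rate: 1/6 + 1/30 = (5 + 1)/30 = 6/30 = 1/5 per hour.
In 4 hours they complete 4·1/5 = 4/5 of the job.
So 1/5 remains.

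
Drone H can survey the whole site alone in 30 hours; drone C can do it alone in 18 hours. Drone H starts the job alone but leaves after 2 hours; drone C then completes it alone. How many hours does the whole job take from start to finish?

In 2 hours drone H does 2/30 = 1/15 of the job, leaving 14/15.
Drone C works at 1/18 per hour, so finishing takes 14/15 ÷ 1/18 = 84/5 hours.
Total time = 2 + 84/5 = 94/5 hours.

94/5 hours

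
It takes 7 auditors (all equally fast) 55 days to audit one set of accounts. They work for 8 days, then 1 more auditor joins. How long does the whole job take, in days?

One auditor does 1/385 of the job per day.
After 8 days with 7 auditors, 8/55 is done (47/55 left).
With 8 auditors the rate is 8/385, so the rest takes 47/55 ÷ 8/385 = 329/8 days.
Total = 8 + 329/8 = 393/8 days.

393/8 days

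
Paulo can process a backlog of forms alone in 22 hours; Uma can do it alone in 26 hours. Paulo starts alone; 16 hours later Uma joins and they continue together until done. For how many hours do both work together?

13/4 hours

In 16 hours Paulo does 16/22 = 8/11 of the job, leaving 3/11.
Paulo and Uma together work at 12/143 per hour, so finishing takes 3/11 ÷ 12/143 = 13/4 hours.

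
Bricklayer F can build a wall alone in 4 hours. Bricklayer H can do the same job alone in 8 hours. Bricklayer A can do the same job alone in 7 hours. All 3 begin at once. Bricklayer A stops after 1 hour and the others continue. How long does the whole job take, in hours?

16/7 hours

In the first 1 hour the combined rate is 29/56, so 29/56 of the job is done, leaving 27/56.
After Bricklayer A leaves the rate is 3/8 per hour; the remaining 27/56 takes 9/7 hours.
Total = 1 + 9/7 = 16/7 hours.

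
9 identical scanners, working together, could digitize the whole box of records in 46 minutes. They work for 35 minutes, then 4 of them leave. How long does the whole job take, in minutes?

274/5 minutes

One scanner does 1/414 of the job per minute.
After 35 minutes with 9 scanners, 35/46 is done (11/46 left).
With 5 scanners the rate is 5/414, so the rest takes 11/46 ÷ 5/414 = 99/5 minutes.
Total = 35 + 99/5 = 274/5 minutes.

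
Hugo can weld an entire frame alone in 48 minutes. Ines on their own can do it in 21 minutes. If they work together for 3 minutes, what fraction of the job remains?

Combined rate: 1/48 + 1/21 = (7 + 16)/336 = 23/336 per minute.
In 3 minutes they complete 3·23/336 = 23/112 of the job.
So 89/112 remains.

89/112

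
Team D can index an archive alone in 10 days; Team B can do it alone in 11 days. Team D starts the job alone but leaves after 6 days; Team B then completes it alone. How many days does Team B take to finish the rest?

22/5 days

In 6 days Team D does 6/10 = 3/5 of the job, leaving 2/5.
Team B works at 1/11 per day, so finishing takes 2/5 ÷ 1/11 = 22/5 days.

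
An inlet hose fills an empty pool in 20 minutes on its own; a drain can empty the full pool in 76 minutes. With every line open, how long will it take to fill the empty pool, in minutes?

190/7 minutes

Net rate = 1/20 − 1/76 = (19 − 5)/380 = 14/380 = 7/190 per minute.
Filling time = 1 ÷ (7/190) = 190/7 minutes.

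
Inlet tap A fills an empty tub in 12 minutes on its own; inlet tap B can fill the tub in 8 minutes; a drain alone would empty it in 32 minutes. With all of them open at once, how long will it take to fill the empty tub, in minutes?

96/17 minutes

Net rate = 1/12 + 1/8 − 1/32 = (8 + 12 − 3)/96 = 17/96 per minute.
Filling time = 1 ÷ (17/96) = 96/17 minutes.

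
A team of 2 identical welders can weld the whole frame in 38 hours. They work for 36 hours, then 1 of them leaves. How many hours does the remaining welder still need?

One welder does 1/76 of the job per hour.
After 36 hours with 2 welders, 18/19 is done (1/19 left).
With 1 welder the rate is 1/76, so the rest takes 1/19 ÷ 1/76 = 4 hours.

4 hours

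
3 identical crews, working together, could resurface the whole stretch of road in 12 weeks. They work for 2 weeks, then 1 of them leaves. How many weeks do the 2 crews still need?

One crew does 1/36 of the job per week.
After 2 weeks with 3 crews, 1/6 is done (5/6 left).
With 2 crews the rate is 2/36 = 1/18, so the rest takes 5/6 ÷ 1/18 = 15 weeks.

15 weeks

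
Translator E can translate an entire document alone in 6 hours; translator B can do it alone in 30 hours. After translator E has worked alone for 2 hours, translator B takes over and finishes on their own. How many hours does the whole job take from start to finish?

22 hours

In 2 hours translator E does 2/6 = 1/3 of the job, leaving 2/3.
Translator B works at 1/30 per hour, so finishing takes 2/3 ÷ 1/30 = 20 hours.
Total time = 2 + 20 = 22 hours.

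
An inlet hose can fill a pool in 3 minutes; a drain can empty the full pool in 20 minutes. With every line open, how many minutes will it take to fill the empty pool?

60/17 minutes

Net rate = 1/3 − 1/20 = (20 − 3)/60 = 17/60 per minute.
Filling time = 1 ÷ (17/60) = 60/17 minutes.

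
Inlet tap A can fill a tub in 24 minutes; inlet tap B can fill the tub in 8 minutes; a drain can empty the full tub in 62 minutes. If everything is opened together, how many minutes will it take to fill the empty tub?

Net rate = 1/24 + 1/8 − 1/62 = (31 + 93 − 12)/744 = 112/744 = 14/93 per minute.
Filling time = 1 ÷ (14/93) = 93/14 minutes.

93/14 minutes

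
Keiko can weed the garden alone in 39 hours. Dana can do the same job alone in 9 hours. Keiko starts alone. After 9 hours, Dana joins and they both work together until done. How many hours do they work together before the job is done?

In the first 9 hours Keiko alone does 9/39 = 3/13 of the job, leaving 10/13.
Once everyone is working, combined rate: 1/39 + 1/9 = (3 + 13)/117 = 16/117 per hour.
Remaining 10/13 at 16/117 per hour takes 45/8 hours.

45/8 hours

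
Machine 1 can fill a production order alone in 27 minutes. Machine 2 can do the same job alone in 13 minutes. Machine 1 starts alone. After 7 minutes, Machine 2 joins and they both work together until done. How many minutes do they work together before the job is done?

13/2 minutes

In the first 7 minutes Machine 1 alone does 7/27 of the job, leaving 20/27.
Once everyone is working, combined rate: 1/27 + 1/13 = (13 + 27)/351 = 40/351 per minute.
Remaining 20/27 at 40/351 per minute takes 13/2 minutes.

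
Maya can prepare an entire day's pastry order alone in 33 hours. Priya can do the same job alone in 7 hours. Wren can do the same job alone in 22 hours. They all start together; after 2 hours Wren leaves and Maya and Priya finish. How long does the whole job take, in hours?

21/4 hours

In the first 2 hours the combined rate is 101/462, so 101/231 of the job is done, leaving 130/231.
After Wren leaves the rate is 40/231 per hour; the remaining 130/231 takes 13/4 hours.
Total = 2 + 13/4 = 21/4 hours.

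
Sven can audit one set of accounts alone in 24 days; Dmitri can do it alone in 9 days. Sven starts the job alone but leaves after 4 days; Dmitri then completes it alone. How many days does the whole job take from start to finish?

23/2 days

In 4 days Sven does 4/24 = 1/6 of the job, leaving 5/6.
Dmitri works at 1/9 per day, so finishing takes 5/6 ÷ 1/9 = 15/2 days.
Total time = 4 + 15/2 = 23/2 days.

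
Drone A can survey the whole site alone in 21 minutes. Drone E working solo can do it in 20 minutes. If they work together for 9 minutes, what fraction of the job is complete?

Combined rate: 1/21 + 1/20 = (20 + 21)/420 = 41/420 per minute.
In 9 minutes they complete 9·41/420 = 123/140 of the job.

123/140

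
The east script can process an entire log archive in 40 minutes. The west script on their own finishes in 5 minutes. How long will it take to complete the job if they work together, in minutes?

Combined rate: 1/40 + 1/5 = (1 + 8)/40 = 9/40 per minute.
Time = 1 ÷ (9/40) = 40/9 minutes.

40/9 minutes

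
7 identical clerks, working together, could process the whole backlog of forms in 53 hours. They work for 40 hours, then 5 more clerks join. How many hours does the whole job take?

571/12 hours

One clerk does 1/371 of the job per hour.
After 40 hours with 7 clerks, 40/53 is done (13/53 left).
With 12 clerks the rate is 12/371, so the rest takes 13/53 ÷ 12/371 = 91/12 hours.
Total = 40 + 91/12 = 571/12 hours.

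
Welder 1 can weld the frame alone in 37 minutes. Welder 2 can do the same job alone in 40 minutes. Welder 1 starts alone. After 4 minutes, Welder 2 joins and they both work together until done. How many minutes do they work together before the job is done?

In the first 4 minutes Welder 1 alone does 4/37 of the job, leaving 33/37.
Once everyone is working, combined rate: 1/37 + 1/40 = (40 + 37)/1480 = 77/1480 per minute.
Remaining 33/37 at 77/1480 per minute takes 120/7 minutes.

120/7 minutes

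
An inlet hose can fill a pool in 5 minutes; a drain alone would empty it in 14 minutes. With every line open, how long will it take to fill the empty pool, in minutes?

Net rate = 1/5 − 1/14 = (14 − 5)/70 = 9/70 per minute.
Filling time = 1 ÷ (9/70) = 70/9 minutes.

70/9 minutes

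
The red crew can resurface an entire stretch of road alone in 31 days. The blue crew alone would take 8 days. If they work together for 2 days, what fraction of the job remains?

85/124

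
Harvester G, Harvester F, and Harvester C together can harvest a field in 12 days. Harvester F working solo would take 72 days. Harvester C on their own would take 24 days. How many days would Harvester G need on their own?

Combined rate is 1/12 per day.
Known contribution: 1/72 + 1/24 = (1 + 3)/72 = 4/72 = 1/18 per day.
So Harvester G's rate is 1/12 − 1/18 = 1/36, meaning 36 days alone.

36 days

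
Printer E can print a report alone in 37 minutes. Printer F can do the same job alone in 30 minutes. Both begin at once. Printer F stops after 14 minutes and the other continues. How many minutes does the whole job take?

296/15 minutes

In the first 14 minutes the combined rate is 67/1110, so 469/555 of the job is done, leaving 86/555.
After Printer F leaves the rate is 1/37 per minute; the remaining 86/555 takes 86/15 minutes.
Total = 14 + 86/15 = 296/15 minutes.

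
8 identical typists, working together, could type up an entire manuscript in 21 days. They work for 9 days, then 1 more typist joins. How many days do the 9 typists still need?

One typist does 1/168 of the job per day.
After 9 days with 8 typists, 3/7 is done (4/7 left).
With 9 typists the rate is 9/168 = 3/56, so the rest takes 4/7 ÷ 3/56 = 32/3 days.

32/3 days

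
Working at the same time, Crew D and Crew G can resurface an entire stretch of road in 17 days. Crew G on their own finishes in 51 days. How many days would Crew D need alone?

Combined rate is 1/17 per day.
Known contribution: 1/51 per day.
So Crew D's rate is 1/17 − 1/51 = 2/51, meaning 51/2 days alone.

51/2 days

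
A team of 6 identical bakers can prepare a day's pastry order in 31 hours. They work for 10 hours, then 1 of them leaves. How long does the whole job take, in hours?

One baker does 1/186 of the job per hour.
After 10 hours with 6 bakers, 10/31 is done (21/31 left).
With 5 bakers the rate is 5/186, so the rest takes 21/31 ÷ 5/186 = 126/5 hours.
Total = 10 + 126/5 = 176/5 hours.

176/5 hours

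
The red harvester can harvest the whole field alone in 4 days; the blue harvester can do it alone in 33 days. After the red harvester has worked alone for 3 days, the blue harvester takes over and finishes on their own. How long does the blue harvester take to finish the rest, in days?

In 3 days the red harvester does 3/4 of the job, leaving 1/4.
The blue harvester works at 1/33 per day, so finishing takes 1/4 ÷ 1/33 = 33/4 days.

33/4 days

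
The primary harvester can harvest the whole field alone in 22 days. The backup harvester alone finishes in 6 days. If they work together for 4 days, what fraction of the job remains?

Combined rate: 1/22 + 1/6 = (3 + 11)/66 = 14/66 = 7/33 per day.
In 4 days they complete 4·7/33 = 28/33 of the job.
So 5/33 remains.

5/33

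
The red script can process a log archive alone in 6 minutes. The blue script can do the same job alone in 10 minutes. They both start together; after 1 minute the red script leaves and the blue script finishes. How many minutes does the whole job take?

25/3 minutes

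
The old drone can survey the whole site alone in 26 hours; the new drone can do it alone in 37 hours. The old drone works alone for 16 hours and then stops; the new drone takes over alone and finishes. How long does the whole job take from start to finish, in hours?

393/13 hours

In 16 hours the old drone does 16/26 = 8/13 of the job, leaving 5/13.
The new drone works at 1/37 per hour, so finishing takes 5/13 ÷ 1/37 = 185/13 hours.
Total time = 16 + 185/13 = 393/13 hours.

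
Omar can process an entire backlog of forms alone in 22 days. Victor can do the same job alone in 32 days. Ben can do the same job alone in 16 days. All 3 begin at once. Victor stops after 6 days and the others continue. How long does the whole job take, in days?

In the first 6 days the combined rate is 49/352, so 147/176 of the job is done, leaving 29/176.
After Victor leaves the rate is 19/176 per day; the remaining 29/176 takes 29/19 days.
Total = 6 + 29/19 = 143/19 days.

143/19 days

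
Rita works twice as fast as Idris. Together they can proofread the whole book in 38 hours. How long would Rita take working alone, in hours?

Let Idris's rate be r; then Rita's rate is 2r, so together (2 + 1)r = 3r = 1/38.
Thus r = 1/114 per hour.
Idris alone: 114 hours; Rita alone: 57 hours.

57 hours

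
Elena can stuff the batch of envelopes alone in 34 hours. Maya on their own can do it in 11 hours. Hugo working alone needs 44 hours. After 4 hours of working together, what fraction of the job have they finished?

107/187

Combined rate: 1/34 + 1/11 + 1/44 = (22 + 68 + 17)/748 = 107/748 per hour.
In 4 hours they complete 4·107/748 = 107/187 of the job.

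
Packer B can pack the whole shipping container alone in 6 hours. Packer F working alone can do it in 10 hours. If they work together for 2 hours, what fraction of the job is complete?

Combined rate: 1/6 + 1/10 = (5 + 3)/30 = 8/30 = 4/15 per hour.
In 2 hours they complete 2·4/15 = 8/15 of the job.

8/15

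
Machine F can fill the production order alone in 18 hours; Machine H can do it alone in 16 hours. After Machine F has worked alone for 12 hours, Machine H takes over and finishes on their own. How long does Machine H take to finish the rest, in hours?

16/3 hours

In 12 hours Machine F does 12/18 = 2/3 of the job, leaving 1/3.
Machine H works at 1/16 per hour, so finishing takes 1/3 ÷ 1/16 = 16/3 hours.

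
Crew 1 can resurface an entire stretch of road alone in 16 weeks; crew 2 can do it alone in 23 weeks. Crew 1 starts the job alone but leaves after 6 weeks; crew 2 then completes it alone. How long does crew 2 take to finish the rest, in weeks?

In 6 weeks crew 1 does 6/16 = 3/8 of the job, leaving 5/8.
Crew 2 works at 1/23 per week, so finishing takes 5/8 ÷ 1/23 = 115/8 weeks.

115/8 weeks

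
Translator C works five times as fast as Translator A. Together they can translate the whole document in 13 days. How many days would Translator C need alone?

78/5 days

Let Translator A's rate be r; then Translator C's rate is 5r, so together (5 + 1)r = 6r = 1/13.
Thus r = 1/78 per day.
Translator A alone: 78 days; Translator C alone: 78/5 days.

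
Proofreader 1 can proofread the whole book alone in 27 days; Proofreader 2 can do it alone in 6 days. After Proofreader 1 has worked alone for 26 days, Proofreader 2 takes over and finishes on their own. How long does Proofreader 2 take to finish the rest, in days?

2/9 days

In 26 days Proofreader 1 does 26/27 of the job, leaving 1/27.
Proofreader 2 works at 1/6 per day, so finishing takes 1/27 ÷ 1/6 = 2/9 days.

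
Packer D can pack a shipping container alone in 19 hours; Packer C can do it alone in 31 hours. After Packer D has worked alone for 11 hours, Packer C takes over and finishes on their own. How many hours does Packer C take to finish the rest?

248/19 hours

In 11 hours Packer D does 11/19 of the job, leaving 8/19.
Packer C works at 1/31 per hour, so finishing takes 8/19 ÷ 1/31 = 248/19 hours.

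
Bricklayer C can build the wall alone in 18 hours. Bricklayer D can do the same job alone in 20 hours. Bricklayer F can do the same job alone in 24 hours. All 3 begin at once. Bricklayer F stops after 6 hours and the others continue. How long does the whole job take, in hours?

135/19 hours

In the first 6 hours the combined rate is 53/360, so 53/60 of the job is done, leaving 7/60.
After bricklayer F leaves the rate is 19/180 per hour; the remaining 7/60 takes 21/19 hours.
Total = 6 + 21/19 = 135/19 hours.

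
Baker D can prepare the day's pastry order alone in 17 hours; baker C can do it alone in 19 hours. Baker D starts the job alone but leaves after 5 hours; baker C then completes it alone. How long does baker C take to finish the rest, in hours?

In 5 hours baker D does 5/17 of the job, leaving 12/17.
Baker C works at 1/19 per hour, so finishing takes 12/17 ÷ 1/19 = 228/17 hours.

228/17 hours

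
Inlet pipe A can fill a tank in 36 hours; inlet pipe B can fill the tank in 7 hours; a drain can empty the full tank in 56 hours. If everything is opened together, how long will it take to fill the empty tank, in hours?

Net rate = 1/36 + 1/7 − 1/56 = (14 + 72 − 9)/504 = 77/504 = 11/72 per hour.
Filling time = 1 ÷ (11/72) = 72/11 hours.

72/11 hours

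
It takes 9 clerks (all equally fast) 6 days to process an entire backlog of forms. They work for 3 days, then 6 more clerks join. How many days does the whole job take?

24/5 days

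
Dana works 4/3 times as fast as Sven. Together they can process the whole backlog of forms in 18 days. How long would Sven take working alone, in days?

Let Sven's rate be r; then Dana's rate is (4/3)r, so together (4/3 + 1)r = (7/3)r = 1/18.
Thus r = 1/42 per day.
Sven alone: 42 days; Dana alone: 63/2 days.

42 days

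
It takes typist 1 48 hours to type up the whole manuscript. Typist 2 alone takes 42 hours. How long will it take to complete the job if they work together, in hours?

Combined rate: 1/48 + 1/42 = (7 + 8)/336 = 15/336 = 5/112 per hour.
Time = 1 ÷ (5/112) = 112/5 hours.

112/5 hours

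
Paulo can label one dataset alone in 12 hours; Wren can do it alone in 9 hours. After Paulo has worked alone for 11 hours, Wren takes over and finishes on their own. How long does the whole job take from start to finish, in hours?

In 11 hours Paulo does 11/12 of the job, leaving 1/12.
Wren works at 1/9 per hour, so finishing takes 1/12 ÷ 1/9 = 3/4 hours.
Total time = 11 + 3/4 = 47/4 hours.

47/4 hours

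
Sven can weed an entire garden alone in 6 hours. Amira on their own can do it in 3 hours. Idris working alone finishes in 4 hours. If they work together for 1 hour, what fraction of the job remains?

1/4

Combined rate: 1/6 + 1/3 + 1/4 = (2 + 4 + 3)/12 = 9/12 = 3/4 per hour.
In 1 hour they complete 1·3/4 = 3/4 of the job.
So 1/4 remains.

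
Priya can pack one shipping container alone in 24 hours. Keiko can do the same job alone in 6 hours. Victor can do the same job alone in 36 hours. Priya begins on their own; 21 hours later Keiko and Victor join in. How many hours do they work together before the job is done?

In the first 21 hours Priya alone does 21/24 = 7/8 of the job, leaving 1/8.
Once everyone is working, combined rate: 1/24 + 1/6 + 1/36 = (3 + 12 + 2)/72 = 17/72 per hour.
Remaining 1/8 at 17/72 per hour takes 9/17 hours.

9/17 hours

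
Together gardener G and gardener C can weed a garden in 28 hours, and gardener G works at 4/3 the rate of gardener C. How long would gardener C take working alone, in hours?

196/3 hours

Let gardener C's rate be r; then gardener G's rate is (4/3)r, so together (4/3 + 1)r = (7/3)r = 1/28.
Thus r = 3/196 per hour.
Gardener C alone: 196/3 hours; gardener G alone: 49 hours.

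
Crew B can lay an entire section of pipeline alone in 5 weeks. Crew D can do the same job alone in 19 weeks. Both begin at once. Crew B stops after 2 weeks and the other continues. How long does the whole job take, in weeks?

57/5 weeks

In the first 2 weeks the combined rate is 24/95, so 48/95 of the job is done, leaving 47/95.
After crew B leaves the rate is 1/19 per week; the remaining 47/95 takes 47/5 weeks.
Total = 2 + 47/5 = 57/5 weeks.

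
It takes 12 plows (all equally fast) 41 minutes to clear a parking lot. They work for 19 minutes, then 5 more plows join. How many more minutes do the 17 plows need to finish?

One plow does 1/492 of the job per minute.
After 19 minutes with 12 plows, 19/41 is done (22/41 left).
With 17 plows the rate is 17/492, so the rest takes 22/41 ÷ 17/492 = 264/17 minutes.

264/17 minutes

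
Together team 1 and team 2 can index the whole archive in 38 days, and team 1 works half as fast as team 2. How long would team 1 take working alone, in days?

114 days

Let team 2's rate be r; then team 1's rate is (1/2)r, so together (1/2 + 1)r = (3/2)r = 1/38.
Thus r = 1/57 per day.
Team 2 alone: 57 days; team 1 alone: 114 days.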